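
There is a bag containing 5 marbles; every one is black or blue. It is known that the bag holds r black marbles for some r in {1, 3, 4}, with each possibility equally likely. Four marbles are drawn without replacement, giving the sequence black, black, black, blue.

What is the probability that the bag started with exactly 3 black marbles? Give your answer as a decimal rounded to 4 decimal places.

0.3333

Under each hypothesis, the probability of the observed sequence is: P(data | r = 1) = (1/5)(0/4) = 0; P(data | r = 3) = (3/5)(2/4)(1/3)(2/2) = 1/10; P(data | r = 4) = (4/5)(3/4)(2/3)(1/2) = 1/5.
Multiplying each by its prior: 1/3 · 0 = 0, 1/3 · 1/10 = 1/30, 1/3 · 1/5 = 1/15; these sum to 1/10.
Hence P(r = 3 | data) = (1/30) / (1/10) = 1/3.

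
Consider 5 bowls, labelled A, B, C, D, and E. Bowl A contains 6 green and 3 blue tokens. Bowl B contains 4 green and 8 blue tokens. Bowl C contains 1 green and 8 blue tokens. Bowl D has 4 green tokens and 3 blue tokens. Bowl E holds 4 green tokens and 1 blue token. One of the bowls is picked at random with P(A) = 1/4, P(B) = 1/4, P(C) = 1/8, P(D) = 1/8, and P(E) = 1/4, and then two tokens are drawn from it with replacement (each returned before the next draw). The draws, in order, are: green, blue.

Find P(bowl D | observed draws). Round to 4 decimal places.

0.1577

Under each hypothesis, the probability of the observed sequence is: P(data | bowl A) = (6/9)(3/9) = 0.22222; P(data | bowl B) = (4/12)(8/12) = 0.22222; P(data | bowl C) = (1/9)(8/9) = 0.098765; P(data | bowl D) = (4/7)(3/7) = 0.2449; P(data | bowl E) = (4/5)(1/5) = 0.16.
The prior-weighted likelihoods are 1/4 · 0.22222 = 0.055556, 1/4 · 0.22222 = 0.055556, 1/8 · 0.098765 = 0.012346, 1/8 · 0.2449 = 0.030612, 1/4 · 0.16 = 0.04; with total 0.19407.
Hence P(bowl D | data) = (0.030612) / (0.19407) = 0.15774.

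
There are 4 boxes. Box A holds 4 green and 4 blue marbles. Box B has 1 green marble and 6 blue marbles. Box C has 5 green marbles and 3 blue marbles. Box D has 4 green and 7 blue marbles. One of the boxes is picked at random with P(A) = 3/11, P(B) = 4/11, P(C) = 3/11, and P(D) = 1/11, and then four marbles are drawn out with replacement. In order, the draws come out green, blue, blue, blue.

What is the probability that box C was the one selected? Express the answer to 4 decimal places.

0.1336

Under each hypothesis, the probability of the observed sequence is: P(data | box A) = (4/8)(4/8)(4/8)(4/8) = 0.0625; P(data | box B) = (1/7)(6/7)(6/7)(6/7) = 0.089963; P(data | box C) = (5/8)(3/8)(3/8)(3/8) = 0.032959; P(data | box D) = (4/11)(7/11)(7/11)(7/11) = 0.093709.
The prior-weighted likelihoods are 3/11 · 0.0625 = 0.017045, 4/11 · 0.089963 = 0.032714, 3/11 · 0.032959 = 0.0089888, 1/11 · 0.093709 = 0.008519; with total 0.067267.
So P(box C | data) = (0.0089888) / (0.067267) = 0.13363.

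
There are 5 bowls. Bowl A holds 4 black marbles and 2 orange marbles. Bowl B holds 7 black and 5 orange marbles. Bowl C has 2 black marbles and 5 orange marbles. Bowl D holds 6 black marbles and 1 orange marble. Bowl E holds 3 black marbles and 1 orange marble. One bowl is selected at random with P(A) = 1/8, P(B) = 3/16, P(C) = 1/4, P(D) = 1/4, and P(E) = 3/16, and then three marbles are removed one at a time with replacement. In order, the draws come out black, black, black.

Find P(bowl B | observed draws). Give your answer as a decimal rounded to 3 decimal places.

0.118

The likelihood of the observed sequence under each hypothesis: P(data | bowl A) = (4/6)(4/6)(4/6) = 0.2963; P(data | bowl B) = (7/12)(7/12)(7/12) = 0.1985; P(data | bowl C) = (2/7)(2/7)(2/7) = 0.023324; P(data | bowl D) = (6/7)(6/7)(6/7) = 0.62974; P(data | bowl E) = (3/4)(3/4)(3/4) = 0.42188.
Weighting by the prior gives 1/8 · 0.2963 = 0.037037, 3/16 · 0.1985 = 0.037218, 1/4 · 0.023324 = 0.0058309, 1/4 · 0.62974 = 0.15743, 3/16 · 0.42188 = 0.079102; these sum to 0.31662.
By Bayes' rule, P(bowl B | data) = (0.037218) / (0.31662) = 0.11755.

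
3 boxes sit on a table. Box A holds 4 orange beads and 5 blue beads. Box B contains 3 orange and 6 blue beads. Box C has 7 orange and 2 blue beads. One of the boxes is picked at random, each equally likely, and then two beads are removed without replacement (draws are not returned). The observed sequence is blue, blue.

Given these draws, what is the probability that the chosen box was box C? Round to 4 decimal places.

0.0385

Compute the likelihood of the observed sequence for each case: P(data | box A) = (5/9)(4/8) = 5/18; P(data | box B) = (6/9)(5/8) = 5/12; P(data | box C) = (2/9)(1/8) = 1/36.
The prior-weighted likelihoods are 1/3 · 5/18 = 5/54, 1/3 · 5/12 = 5/36, 1/3 · 1/36 = 1/108; summing to 13/54.
Hence P(box C | data) = (1/108) / (13/54) = 1/26.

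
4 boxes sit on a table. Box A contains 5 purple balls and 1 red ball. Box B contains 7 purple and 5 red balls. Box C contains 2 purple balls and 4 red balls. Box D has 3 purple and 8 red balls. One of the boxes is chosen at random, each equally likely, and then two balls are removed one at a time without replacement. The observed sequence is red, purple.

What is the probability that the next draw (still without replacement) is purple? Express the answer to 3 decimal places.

0.481

Compute the likelihood of the observed sequence for each case: P(data | box A) = (1/6)(5/5) = 1/6; P(data | box B) = (5/12)(7/11) = 35/132; P(data | box C) = (4/6)(2/5) = 4/15; P(data | box D) = (8/11)(3/10) = 12/55.
Multiplying each by its prior: 1/4 · 1/6 = 1/24, 1/4 · 35/132 = 35/528, 1/4 · 4/15 = 1/15, 1/4 · 12/55 = 3/55; summing to 11/48.
Dividing through by the total gives posterior P(box A | data) = 2/11, P(box B | data) = 35/121, P(box C | data) = 16/55, P(box D | data) = 144/605.
So P(purple next | data) = Σ P(purple next | H) P(H | data) = (1)(2/11) + (3/5)(35/121) + (1/4)(16/55) + (2/9)(144/605) = 291/605.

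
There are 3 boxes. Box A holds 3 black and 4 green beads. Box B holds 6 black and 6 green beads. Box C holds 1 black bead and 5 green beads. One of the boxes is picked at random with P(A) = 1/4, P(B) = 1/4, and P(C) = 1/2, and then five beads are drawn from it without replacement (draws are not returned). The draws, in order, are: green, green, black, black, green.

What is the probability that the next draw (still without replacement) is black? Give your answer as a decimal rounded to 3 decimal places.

Under each hypothesis, the probability of the observed sequence is: P(data | box A) = (4/7)(3/6)(3/5)(2/4)(2/3) = 0.057143; P(data | box B) = (6/12)(5/11)(6/10)(5/9)(4/8) = 0.037879; P(data | box C) = (5/6)(4/5)(1/4)(0/3) = 0.
Weighting by the prior gives 1/4 · 0.057143 = 0.014286, 1/4 · 0.037879 = 0.0094697, 1/2 · 0 = 0; with total 0.023755.
Normalising, the posterior is P(box A | data) = 0.60137, P(box B | data) = 0.39863, P(box C | data) = 0.
Averaging over the posterior, P(black next | data) = (1/2)(0.60137) + (4/7)(0.39863) = 0.52847.

0.528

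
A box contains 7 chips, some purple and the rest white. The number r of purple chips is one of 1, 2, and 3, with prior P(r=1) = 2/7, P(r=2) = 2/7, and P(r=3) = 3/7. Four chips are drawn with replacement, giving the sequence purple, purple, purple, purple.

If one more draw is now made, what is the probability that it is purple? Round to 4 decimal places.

0.4100

Compute the likelihood of the observed sequence for each case: P(data | r = 1) = (1/7)(1/7)(1/7)(1/7) = 0.00041649; P(data | r = 2) = (2/7)(2/7)(2/7)(2/7) = 0.0066639; P(data | r = 3) = (3/7)(3/7)(3/7)(3/7) = 0.033736.
Weighting by the prior gives 2/7 · 0.00041649 = 0.000119, 2/7 · 0.0066639 = 0.001904, 3/7 · 0.033736 = 0.014458; these sum to 0.016481.
Dividing through by the total gives posterior P(r = 1 | data) = 0.0072202, P(r = 2 | data) = 0.11552, P(r = 3 | data) = 0.87726.
Averaging over the posterior, P(purple next | data) = (1/7)(0.0072202) + (2/7)(0.11552) + (3/7)(0.87726) = 0.41001.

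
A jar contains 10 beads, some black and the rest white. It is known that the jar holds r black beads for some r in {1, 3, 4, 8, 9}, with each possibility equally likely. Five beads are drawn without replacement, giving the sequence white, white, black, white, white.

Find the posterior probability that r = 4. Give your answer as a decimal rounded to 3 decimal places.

0.206

The likelihood of the observed sequence under each hypothesis: P(data | r = 1) = (9/10)(8/9)(1/8)(7/7)(6/6) = 0.1; P(data | r = 3) = (7/10)(6/9)(3/8)(5/7)(4/6) = 0.083333; P(data | r = 4) = (6/10)(5/9)(4/8)(4/7)(3/6) = 0.047619; P(data | r = 8) = (2/10)(1/9)(8/8)(0/7) = 0; P(data | r = 9) = (1/10)(0/9) = 0.
Weighting by the prior gives 1/5 · 0.1 = 0.02, 1/5 · 0.083333 = 0.016667, 1/5 · 0.047619 = 0.0095238, 1/5 · 0 = 0, 1/5 · 0 = 0; these sum to 0.04619.
By Bayes' rule, P(r = 4 | data) = (0.0095238) / (0.04619) = 0.20619.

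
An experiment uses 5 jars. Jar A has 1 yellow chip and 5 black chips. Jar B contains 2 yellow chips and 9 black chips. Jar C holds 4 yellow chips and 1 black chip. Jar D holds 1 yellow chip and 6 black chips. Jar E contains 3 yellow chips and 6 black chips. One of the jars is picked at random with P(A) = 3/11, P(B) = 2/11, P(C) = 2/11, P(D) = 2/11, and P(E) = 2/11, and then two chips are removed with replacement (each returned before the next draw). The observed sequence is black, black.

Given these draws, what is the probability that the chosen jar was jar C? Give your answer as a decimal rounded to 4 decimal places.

0.0137

The likelihood of the observed sequence under each hypothesis: P(data | jar A) = (5/6)(5/6) = 0.69444; P(data | jar B) = (9/11)(9/11) = 0.66942; P(data | jar C) = (1/5)(1/5) = 0.04; P(data | jar D) = (6/7)(6/7) = 0.73469; P(data | jar E) = (6/9)(6/9) = 0.44444.
The prior-weighted likelihoods are 3/11 · 0.69444 = 0.18939, 2/11 · 0.66942 = 0.12171, 2/11 · 0.04 = 0.0072727, 2/11 · 0.73469 = 0.13358, 2/11 · 0.44444 = 0.080808; these sum to 0.53277.
Hence P(jar C | data) = (0.0072727) / (0.53277) = 0.013651.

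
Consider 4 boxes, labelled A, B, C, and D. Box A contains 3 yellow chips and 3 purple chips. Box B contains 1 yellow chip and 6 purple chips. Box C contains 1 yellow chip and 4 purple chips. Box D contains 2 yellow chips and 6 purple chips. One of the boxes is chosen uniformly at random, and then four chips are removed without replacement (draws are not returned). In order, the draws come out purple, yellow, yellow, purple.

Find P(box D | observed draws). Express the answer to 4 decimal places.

For each hypothesis, P(data | H) works out to: P(data | box A) = (3/6)(3/5)(2/4)(2/3) = 1/10; P(data | box B) = (6/7)(1/6)(0/5) = 0; P(data | box C) = (4/5)(1/4)(0/3) = 0; P(data | box D) = (6/8)(2/7)(1/6)(5/5) = 1/28.
Multiplying each by its prior: 1/4 · 1/10 = 1/40, 1/4 · 0 = 0, 1/4 · 0 = 0, 1/4 · 1/28 = 1/112; summing to 19/560.
Therefore the posterior P(box D | data) = (1/112) / (19/560) = 5/19.

0.2632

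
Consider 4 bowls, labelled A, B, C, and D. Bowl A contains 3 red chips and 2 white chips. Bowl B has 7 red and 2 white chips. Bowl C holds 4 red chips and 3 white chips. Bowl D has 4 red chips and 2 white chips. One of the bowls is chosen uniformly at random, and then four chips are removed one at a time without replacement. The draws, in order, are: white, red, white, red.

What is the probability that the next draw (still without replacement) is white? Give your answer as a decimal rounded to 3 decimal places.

For each hypothesis, P(data | H) works out to: P(data | bowl A) = (2/5)(3/4)(1/3)(2/2) = 0.1; P(data | bowl B) = (2/9)(7/8)(1/7)(6/6) = 0.027778; P(data | bowl C) = (3/7)(4/6)(2/5)(3/4) = 0.085714; P(data | bowl D) = (2/6)(4/5)(1/4)(3/3) = 0.066667.
Weighting by the prior gives 1/4 · 0.1 = 0.025, 1/4 · 0.027778 = 0.0069444, 1/4 · 0.085714 = 0.021429, 1/4 · 0.066667 = 0.016667; summing to 0.07004.
Dividing through by the total gives posterior P(bowl A | data) = 0.35694, P(bowl B | data) = 0.09915, P(bowl C | data) = 0.30595, P(bowl D | data) = 0.23796.
So P(white next | data) = Σ P(white next | H) P(H | data) = (0)(0.35694) + (0)(0.09915) + (1/3)(0.30595) + (0)(0.23796) = 0.10198.

0.102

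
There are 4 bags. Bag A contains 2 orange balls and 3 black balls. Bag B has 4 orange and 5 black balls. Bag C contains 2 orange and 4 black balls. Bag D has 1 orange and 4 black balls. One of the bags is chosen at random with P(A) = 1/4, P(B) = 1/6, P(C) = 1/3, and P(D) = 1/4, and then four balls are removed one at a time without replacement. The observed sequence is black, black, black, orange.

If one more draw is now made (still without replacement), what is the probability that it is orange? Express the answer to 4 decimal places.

0.4158

Under each hypothesis, the probability of the observed sequence is: P(data | bag A) = (3/5)(2/4)(1/3)(2/2) = 0.1; P(data | bag B) = (5/9)(4/8)(3/7)(4/6) = 0.079365; P(data | bag C) = (4/6)(3/5)(2/4)(2/3) = 0.13333; P(data | bag D) = (4/5)(3/4)(2/3)(1/2) = 0.2.
The prior-weighted likelihoods are 1/4 · 0.1 = 0.025, 1/6 · 0.079365 = 0.013228, 1/3 · 0.13333 = 0.044444, 1/4 · 0.2 = 0.05; summing to 0.13267.
Normalising, the posterior is P(bag A | data) = 0.18843, P(bag B | data) = 0.099701, P(bag C | data) = 0.335, P(bag D | data) = 0.37687.
So P(orange next | data) = Σ P(orange next | H) P(H | data) = (1)(0.18843) + (3/5)(0.099701) + (1/2)(0.335) + (0)(0.37687) = 0.41575.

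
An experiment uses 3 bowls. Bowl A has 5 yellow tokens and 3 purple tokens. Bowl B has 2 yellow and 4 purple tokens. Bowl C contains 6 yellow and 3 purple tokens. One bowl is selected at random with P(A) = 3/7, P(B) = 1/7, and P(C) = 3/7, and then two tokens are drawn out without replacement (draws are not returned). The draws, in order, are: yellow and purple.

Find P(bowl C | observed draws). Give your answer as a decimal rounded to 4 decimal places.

Compute the likelihood of the observed sequence for each case: P(data | bowl A) = (5/8)(3/7) = 0.26786; P(data | bowl B) = (2/6)(4/5) = 0.26667; P(data | bowl C) = (6/9)(3/8) = 0.25.
Weighting by the prior gives 3/7 · 0.26786 = 0.1148, 1/7 · 0.26667 = 0.038095, 3/7 · 0.25 = 0.10714; with total 0.26003.
Hence P(bowl C | data) = (0.10714) / (0.26003) = 0.41203.

0.4120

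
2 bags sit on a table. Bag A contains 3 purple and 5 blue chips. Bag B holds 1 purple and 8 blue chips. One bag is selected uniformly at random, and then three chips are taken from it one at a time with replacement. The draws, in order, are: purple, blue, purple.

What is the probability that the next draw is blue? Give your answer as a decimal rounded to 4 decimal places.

0.6543

For each hypothesis, P(data | H) works out to: P(data | bag A) = (3/8)(5/8)(3/8) = 0.087891; P(data | bag B) = (1/9)(8/9)(1/9) = 0.010974.
The prior-weighted likelihoods are 1/2 · 0.087891 = 0.043945, 1/2 · 0.010974 = 0.005487; summing to 0.049432.
Dividing through by the total gives posterior P(bag A | data) = 0.889, P(bag B | data) = 0.111.
The predictive probability is P(blue next | data) = (5/8)(0.889) + (8/9)(0.111) = 0.65429.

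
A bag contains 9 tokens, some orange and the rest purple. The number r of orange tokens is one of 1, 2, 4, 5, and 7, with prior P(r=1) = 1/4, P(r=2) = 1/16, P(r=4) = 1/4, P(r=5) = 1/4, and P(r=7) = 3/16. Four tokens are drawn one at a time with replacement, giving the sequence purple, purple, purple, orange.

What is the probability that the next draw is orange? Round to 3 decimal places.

The likelihood of the observed sequence under each hypothesis: P(data | r = 1) = (8/9)(8/9)(8/9)(1/9) = 0.078037; P(data | r = 2) = (7/9)(7/9)(7/9)(2/9) = 0.10456; P(data | r = 4) = (5/9)(5/9)(5/9)(4/9) = 0.076208; P(data | r = 5) = (4/9)(4/9)(4/9)(5/9) = 0.048773; P(data | r = 7) = (2/9)(2/9)(2/9)(7/9) = 0.0085353.
The prior-weighted likelihoods are 1/4 · 0.078037 = 0.019509, 1/16 · 0.10456 = 0.0065348, 1/4 · 0.076208 = 0.019052, 1/4 · 0.048773 = 0.012193, 3/16 · 0.0085353 = 0.0016004; these sum to 0.05889.
Dividing through by the total gives posterior P(r = 1 | data) = 0.33128, P(r = 2 | data) = 0.11097, P(r = 4 | data) = 0.32352, P(r = 5 | data) = 0.20705, P(r = 7 | data) = 0.027176.
So P(orange next | data) = Σ P(orange next | H) P(H | data) = (1/9)(0.33128) + (2/9)(0.11097) + (4/9)(0.32352) + (5/9)(0.20705) + (7/9)(0.027176) = 0.34142.

0.341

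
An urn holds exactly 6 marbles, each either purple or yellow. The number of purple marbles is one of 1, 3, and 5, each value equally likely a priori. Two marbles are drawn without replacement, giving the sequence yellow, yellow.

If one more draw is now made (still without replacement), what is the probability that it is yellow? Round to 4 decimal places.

Under each hypothesis, the probability of the observed sequence is: P(data | r = 1) = (5/6)(4/5) = 2/3; P(data | r = 3) = (3/6)(2/5) = 1/5; P(data | r = 5) = (1/6)(0/5) = 0.
Multiplying each by its prior: 1/3 · 2/3 = 2/9, 1/3 · 1/5 = 1/15, 1/3 · 0 = 0; summing to 13/45.
Dividing through by the total gives posterior P(r = 1 | data) = 10/13, P(r = 3 | data) = 3/13, P(r = 5 | data) = 0.
The predictive probability is P(yellow next | data) = (3/4)(10/13) + (1/4)(3/13) = 33/52.

0.6346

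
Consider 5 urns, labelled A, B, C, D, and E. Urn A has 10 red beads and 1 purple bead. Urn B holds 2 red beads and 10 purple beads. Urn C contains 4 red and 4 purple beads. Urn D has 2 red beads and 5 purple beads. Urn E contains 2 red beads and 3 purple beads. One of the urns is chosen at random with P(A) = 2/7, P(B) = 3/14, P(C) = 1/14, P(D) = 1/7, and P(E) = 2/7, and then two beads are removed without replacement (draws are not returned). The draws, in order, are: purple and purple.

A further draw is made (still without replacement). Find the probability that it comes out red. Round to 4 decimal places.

0.3928

Under each hypothesis, the probability of the observed sequence is: P(data | urn A) = (1/11)(0/10) = 0; P(data | urn B) = (10/12)(9/11) = 15/22; P(data | urn C) = (4/8)(3/7) = 3/14; P(data | urn D) = (5/7)(4/6) = 10/21; P(data | urn E) = (3/5)(2/4) = 3/10.
The prior-weighted likelihoods are 2/7 · 0 = 0, 3/14 · 15/22 = 45/308, 1/14 · 3/14 = 3/196, 1/7 · 10/21 = 10/147, 2/7 · 3/10 = 3/35; these sum to 52/165.
Dividing through by the total gives posterior P(urn A | data) = 0, P(urn B | data) = 0.4636, P(urn C | data) = 0.048568, P(urn D | data) = 0.21586, P(urn E | data) = 0.27198.
Averaging over the posterior, P(red next | data) = (1/5)(0.4636) + (2/3)(0.048568) + (2/5)(0.21586) + (2/3)(0.27198) = 0.39276.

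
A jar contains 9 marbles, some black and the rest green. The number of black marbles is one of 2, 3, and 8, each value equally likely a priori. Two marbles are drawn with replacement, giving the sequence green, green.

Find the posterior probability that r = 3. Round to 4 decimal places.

0.4186

The likelihood of the observed sequence under each hypothesis: P(data | r = 2) = (7/9)(7/9) = 49/81; P(data | r = 3) = (6/9)(6/9) = 4/9; P(data | r = 8) = (1/9)(1/9) = 1/81.
Weighting by the prior gives 1/3 · 49/81 = 49/243, 1/3 · 4/9 = 4/27, 1/3 · 1/81 = 1/243; with total 86/243.
Therefore the posterior P(r = 3 | data) = (4/27) / (86/243) = 18/43.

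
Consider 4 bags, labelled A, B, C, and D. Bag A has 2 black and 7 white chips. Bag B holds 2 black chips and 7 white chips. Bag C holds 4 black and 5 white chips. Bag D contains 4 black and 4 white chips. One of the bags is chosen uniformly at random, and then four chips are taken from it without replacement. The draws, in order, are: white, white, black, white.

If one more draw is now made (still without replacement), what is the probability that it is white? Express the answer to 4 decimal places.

Compute the likelihood of the observed sequence for each case: P(data | bag A) = (7/9)(6/8)(2/7)(5/6) = 5/36; P(data | bag B) = (7/9)(6/8)(2/7)(5/6) = 5/36; P(data | bag C) = (5/9)(4/8)(4/7)(3/6) = 5/63; P(data | bag D) = (4/8)(3/7)(4/6)(2/5) = 2/35.
Weighting by the prior gives 1/4 · 5/36 = 5/144, 1/4 · 5/36 = 5/144, 1/4 · 5/63 = 5/252, 1/4 · 2/35 = 1/70; summing to 29/280.
The posterior is then P(bag A | data) = 175/522, P(bag B | data) = 175/522, P(bag C | data) = 50/261, P(bag D | data) = 4/29.
So P(white next | data) = Σ P(white next | H) P(H | data) = (4/5)(175/522) + (4/5)(175/522) + (2/5)(50/261) + (1/4)(4/29) = 169/261.

0.6475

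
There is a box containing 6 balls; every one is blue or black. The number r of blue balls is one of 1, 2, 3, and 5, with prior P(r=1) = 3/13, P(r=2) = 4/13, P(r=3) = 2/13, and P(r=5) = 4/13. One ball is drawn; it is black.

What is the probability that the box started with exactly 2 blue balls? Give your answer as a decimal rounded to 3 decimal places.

Under each hypothesis, the probability of this draw is: P(data | r = 1) = (5/6) = 5/6; P(data | r = 2) = (4/6) = 2/3; P(data | r = 3) = (3/6) = 1/2; P(data | r = 5) = (1/6) = 1/6.
Multiplying each by its prior: 3/13 · 5/6 = 5/26, 4/13 · 2/3 = 8/39, 2/13 · 1/2 = 1/13, 4/13 · 1/6 = 2/39; these sum to 41/78.
So P(r = 2 | data) = (8/39) / (41/78) = 16/41.

0.390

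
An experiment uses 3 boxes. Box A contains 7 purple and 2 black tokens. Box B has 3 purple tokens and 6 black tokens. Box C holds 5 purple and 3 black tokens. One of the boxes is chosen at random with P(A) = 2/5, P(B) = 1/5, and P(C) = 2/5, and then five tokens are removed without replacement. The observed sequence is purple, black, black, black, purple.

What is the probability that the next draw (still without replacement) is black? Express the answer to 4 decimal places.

0.4286

The likelihood of the observed sequence under each hypothesis: P(data | box A) = (7/9)(2/8)(1/7)(0/6) = 0; P(data | box B) = (3/9)(6/8)(5/7)(4/6)(2/5) = 1/21; P(data | box C) = (5/8)(3/7)(2/6)(1/5)(4/4) = 1/56.
Weighting by the prior gives 2/5 · 0 = 0, 1/5 · 1/21 = 1/105, 2/5 · 1/56 = 1/140; these sum to 1/60.
Dividing through by the total gives posterior P(box A | data) = 0, P(box B | data) = 4/7, P(box C | data) = 3/7.
The predictive probability is P(black next | data) = (3/4)(4/7) + (0)(3/7) = 3/7.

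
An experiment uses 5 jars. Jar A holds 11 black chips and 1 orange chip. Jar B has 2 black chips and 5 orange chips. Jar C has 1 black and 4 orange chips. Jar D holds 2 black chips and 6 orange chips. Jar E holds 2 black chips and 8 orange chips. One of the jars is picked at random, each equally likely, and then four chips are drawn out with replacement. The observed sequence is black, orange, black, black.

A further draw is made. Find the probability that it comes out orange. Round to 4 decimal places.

0.3443

The likelihood of the observed sequence under each hypothesis: P(data | jar A) = (11/12)(1/12)(11/12)(11/12) = 0.064188; P(data | jar B) = (2/7)(5/7)(2/7)(2/7) = 0.01666; P(data | jar C) = (1/5)(4/5)(1/5)(1/5) = 0.0064; P(data | jar D) = (2/8)(6/8)(2/8)(2/8) = 0.011719; P(data | jar E) = (2/10)(8/10)(2/10)(2/10) = 0.0064.
Weighting by the prior gives 1/5 · 0.064188 = 0.012838, 1/5 · 0.01666 = 0.0033319, 1/5 · 0.0064 = 0.00128, 1/5 · 0.011719 = 0.0023437, 1/5 · 0.0064 = 0.00128; these sum to 0.021073.
Dividing through by the total gives posterior P(jar A | data) = 0.60919, P(jar B | data) = 0.15811, P(jar C | data) = 0.06074, P(jar D | data) = 0.11122, P(jar E | data) = 0.06074.
The predictive probability is P(orange next | data) = (1/12)(0.60919) + (5/7)(0.15811) + (4/5)(0.06074) + (3/4)(0.11122) + (4/5)(0.06074) = 0.3443.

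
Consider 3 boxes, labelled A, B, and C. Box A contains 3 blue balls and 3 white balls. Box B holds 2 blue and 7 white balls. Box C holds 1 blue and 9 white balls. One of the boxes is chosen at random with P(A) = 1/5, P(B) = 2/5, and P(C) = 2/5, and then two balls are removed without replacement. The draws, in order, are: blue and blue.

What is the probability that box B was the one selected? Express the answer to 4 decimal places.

Under each hypothesis, the probability of the observed sequence is: P(data | box A) = (3/6)(2/5) = 1/5; P(data | box B) = (2/9)(1/8) = 1/36; P(data | box C) = (1/10)(0/9) = 0.
The prior-weighted likelihoods are 1/5 · 1/5 = 1/25, 2/5 · 1/36 = 1/90, 2/5 · 0 = 0; these sum to 23/450.
So P(box B | data) = (1/90) / (23/450) = 5/23.

0.2174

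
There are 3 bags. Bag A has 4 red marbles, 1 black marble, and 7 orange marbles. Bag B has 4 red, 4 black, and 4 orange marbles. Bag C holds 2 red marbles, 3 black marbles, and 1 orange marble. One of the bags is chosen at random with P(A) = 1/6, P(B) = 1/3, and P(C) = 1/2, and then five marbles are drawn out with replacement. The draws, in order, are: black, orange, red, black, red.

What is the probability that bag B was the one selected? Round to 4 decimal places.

Under each hypothesis, the probability of the observed sequence is: P(data | bag A) = (1/12)(7/12)(4/12)(1/12)(4/12) = 0.0004501; P(data | bag B) = (4/12)(4/12)(4/12)(4/12)(4/12) = 0.0041152; P(data | bag C) = (3/6)(1/6)(2/6)(3/6)(2/6) = 0.0046296.
Weighting by the prior gives 1/6 · 0.0004501 = 7.5017e-05, 1/3 · 0.0041152 = 0.0013717, 1/2 · 0.0046296 = 0.0023148; summing to 0.0037616.
By Bayes' rule, P(bag B | data) = (0.0013717) / (0.0037616) = 0.36467.

0.3647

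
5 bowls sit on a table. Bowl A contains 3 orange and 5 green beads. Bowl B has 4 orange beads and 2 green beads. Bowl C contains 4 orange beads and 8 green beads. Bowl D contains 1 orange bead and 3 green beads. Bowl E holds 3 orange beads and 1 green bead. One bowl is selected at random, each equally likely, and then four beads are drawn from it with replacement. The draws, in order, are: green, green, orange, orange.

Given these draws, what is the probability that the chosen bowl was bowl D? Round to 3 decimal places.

0.157

The likelihood of the observed sequence under each hypothesis: P(data | bowl A) = (5/8)(5/8)(3/8)(3/8) = 0.054932; P(data | bowl B) = (2/6)(2/6)(4/6)(4/6) = 0.049383; P(data | bowl C) = (8/12)(8/12)(4/12)(4/12) = 0.049383; P(data | bowl D) = (3/4)(3/4)(1/4)(1/4) = 0.035156; P(data | bowl E) = (1/4)(1/4)(3/4)(3/4) = 0.035156.
The prior-weighted likelihoods are 1/5 · 0.054932 = 0.010986, 1/5 · 0.049383 = 0.0098765, 1/5 · 0.049383 = 0.0098765, 1/5 · 0.035156 = 0.0070313, 1/5 · 0.035156 = 0.0070313; these sum to 0.044802.
So P(bowl D | data) = (0.0070313) / (0.044802) = 0.15694.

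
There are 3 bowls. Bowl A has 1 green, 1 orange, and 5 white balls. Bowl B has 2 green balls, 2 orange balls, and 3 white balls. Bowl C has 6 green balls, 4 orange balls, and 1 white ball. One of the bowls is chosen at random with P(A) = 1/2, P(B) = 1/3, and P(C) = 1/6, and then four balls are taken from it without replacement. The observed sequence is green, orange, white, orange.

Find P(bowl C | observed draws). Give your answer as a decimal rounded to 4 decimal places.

The likelihood of the observed sequence under each hypothesis: P(data | bowl A) = (1/7)(1/6)(5/5)(0/4) = 0; P(data | bowl B) = (2/7)(2/6)(3/5)(1/4) = 0.014286; P(data | bowl C) = (6/11)(4/10)(1/9)(3/8) = 0.0090909.
Weighting by the prior gives 1/2 · 0 = 0, 1/3 · 0.014286 = 0.0047619, 1/6 · 0.0090909 = 0.0015152; summing to 0.0062771.
Hence P(bowl C | data) = (0.0015152) / (0.0062771) = 0.24138.

0.2414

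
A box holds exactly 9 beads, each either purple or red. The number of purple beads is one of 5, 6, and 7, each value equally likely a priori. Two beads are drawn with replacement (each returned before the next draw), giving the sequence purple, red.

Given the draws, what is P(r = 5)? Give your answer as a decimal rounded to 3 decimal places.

Under each hypothesis, the probability of the observed sequence is: P(data | r = 5) = (5/9)(4/9) = 20/81; P(data | r = 6) = (6/9)(3/9) = 2/9; P(data | r = 7) = (7/9)(2/9) = 14/81.
The prior-weighted likelihoods are 1/3 · 20/81 = 20/243, 1/3 · 2/9 = 2/27, 1/3 · 14/81 = 14/243; summing to 52/243.
Hence P(r = 5 | data) = (20/243) / (52/243) = 5/13.

0.385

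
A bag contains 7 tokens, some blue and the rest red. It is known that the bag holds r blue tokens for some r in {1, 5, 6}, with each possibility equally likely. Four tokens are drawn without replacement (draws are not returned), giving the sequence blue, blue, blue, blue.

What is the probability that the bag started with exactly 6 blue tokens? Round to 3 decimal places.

For each hypothesis, P(data | H) works out to: P(data | r = 1) = (1/7)(0/6) = 0; P(data | r = 5) = (5/7)(4/6)(3/5)(2/4) = 1/7; P(data | r = 6) = (6/7)(5/6)(4/5)(3/4) = 3/7.
The prior-weighted likelihoods are 1/3 · 0 = 0, 1/3 · 1/7 = 1/21, 1/3 · 3/7 = 1/7; summing to 4/21.
By Bayes' rule, P(r = 6 | data) = (1/7) / (4/21) = 3/4.

0.750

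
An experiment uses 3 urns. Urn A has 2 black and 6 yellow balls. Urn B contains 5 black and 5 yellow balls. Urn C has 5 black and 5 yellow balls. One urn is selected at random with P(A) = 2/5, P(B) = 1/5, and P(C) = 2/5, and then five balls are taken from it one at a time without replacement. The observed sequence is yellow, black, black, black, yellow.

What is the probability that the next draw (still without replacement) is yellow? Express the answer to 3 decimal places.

0.600

For each hypothesis, P(data | H) works out to: P(data | urn A) = (6/8)(2/7)(1/6)(0/5) = 0; P(data | urn B) = (5/10)(5/9)(4/8)(3/7)(4/6) = 5/126; P(data | urn C) = (5/10)(5/9)(4/8)(3/7)(4/6) = 5/126.
Weighting by the prior gives 2/5 · 0 = 0, 1/5 · 5/126 = 1/126, 2/5 · 5/126 = 1/63; these sum to 1/42.
The posterior is then P(urn A | data) = 0, P(urn B | data) = 1/3, P(urn C | data) = 2/3.
The predictive probability is P(yellow next | data) = (3/5)(1/3) + (3/5)(2/3) = 3/5.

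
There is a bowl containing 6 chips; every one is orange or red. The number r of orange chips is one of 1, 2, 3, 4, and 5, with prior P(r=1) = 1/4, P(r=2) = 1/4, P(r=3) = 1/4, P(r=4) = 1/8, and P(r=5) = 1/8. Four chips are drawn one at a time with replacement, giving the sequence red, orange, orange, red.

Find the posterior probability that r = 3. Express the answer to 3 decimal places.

0.378

The likelihood of the observed sequence under each hypothesis: P(data | r = 1) = (5/6)(1/6)(1/6)(5/6) = 0.01929; P(data | r = 2) = (4/6)(2/6)(2/6)(4/6) = 0.049383; P(data | r = 3) = (3/6)(3/6)(3/6)(3/6) = 0.0625; P(data | r = 4) = (2/6)(4/6)(4/6)(2/6) = 0.049383; P(data | r = 5) = (1/6)(5/6)(5/6)(1/6) = 0.01929.
The prior-weighted likelihoods are 1/4 · 0.01929 = 0.0048225, 1/4 · 0.049383 = 0.012346, 1/4 · 0.0625 = 0.015625, 1/8 · 0.049383 = 0.0061728, 1/8 · 0.01929 = 0.0024113; with total 0.041377.
Therefore the posterior P(r = 3 | data) = (0.015625) / (0.041377) = 0.37762.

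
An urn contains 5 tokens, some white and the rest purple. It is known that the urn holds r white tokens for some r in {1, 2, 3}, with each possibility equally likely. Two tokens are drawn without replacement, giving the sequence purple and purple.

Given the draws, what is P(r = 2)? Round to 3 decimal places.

0.300

Compute the likelihood of the observed sequence for each case: P(data | r = 1) = (4/5)(3/4) = 3/5; P(data | r = 2) = (3/5)(2/4) = 3/10; P(data | r = 3) = (2/5)(1/4) = 1/10.
Weighting by the prior gives 1/3 · 3/5 = 1/5, 1/3 · 3/10 = 1/10, 1/3 · 1/10 = 1/30; these sum to 1/3.
So P(r = 2 | data) = (1/10) / (1/3) = 3/10.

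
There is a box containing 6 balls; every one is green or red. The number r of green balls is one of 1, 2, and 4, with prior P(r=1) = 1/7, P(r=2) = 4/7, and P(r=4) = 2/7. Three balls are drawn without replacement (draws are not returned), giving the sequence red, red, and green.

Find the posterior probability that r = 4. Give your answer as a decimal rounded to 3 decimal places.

0.121

Under each hypothesis, the probability of the observed sequence is: P(data | r = 1) = (5/6)(4/5)(1/4) = 1/6; P(data | r = 2) = (4/6)(3/5)(2/4) = 1/5; P(data | r = 4) = (2/6)(1/5)(4/4) = 1/15.
The prior-weighted likelihoods are 1/7 · 1/6 = 1/42, 4/7 · 1/5 = 4/35, 2/7 · 1/15 = 2/105; these sum to 11/70.
Hence P(r = 4 | data) = (2/105) / (11/70) = 4/33.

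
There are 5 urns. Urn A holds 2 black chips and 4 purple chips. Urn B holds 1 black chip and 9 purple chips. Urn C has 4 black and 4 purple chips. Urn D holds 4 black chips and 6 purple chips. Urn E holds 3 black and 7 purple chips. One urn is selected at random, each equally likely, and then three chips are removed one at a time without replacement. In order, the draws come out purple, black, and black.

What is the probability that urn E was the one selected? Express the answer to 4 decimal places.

Under each hypothesis, the probability of the observed sequence is: P(data | urn A) = (4/6)(2/5)(1/4) = 0.066667; P(data | urn B) = (9/10)(1/9)(0/8) = 0; P(data | urn C) = (4/8)(4/7)(3/6) = 0.14286; P(data | urn D) = (6/10)(4/9)(3/8) = 0.1; P(data | urn E) = (7/10)(3/9)(2/8) = 0.058333.
Weighting by the prior gives 1/5 · 0.066667 = 0.013333, 1/5 · 0 = 0, 1/5 · 0.14286 = 0.028571, 1/5 · 0.1 = 0.02, 1/5 · 0.058333 = 0.011667; these sum to 0.073571.
By Bayes' rule, P(urn E | data) = (0.011667) / (0.073571) = 0.15858.

0.1586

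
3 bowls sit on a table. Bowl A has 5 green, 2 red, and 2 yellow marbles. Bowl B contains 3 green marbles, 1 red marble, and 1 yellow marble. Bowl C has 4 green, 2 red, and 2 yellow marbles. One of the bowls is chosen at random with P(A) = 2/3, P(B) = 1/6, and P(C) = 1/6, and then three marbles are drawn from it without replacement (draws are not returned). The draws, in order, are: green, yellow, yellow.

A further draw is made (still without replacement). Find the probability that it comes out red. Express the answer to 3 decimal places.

0.349

Under each hypothesis, the probability of the observed sequence is: P(data | bowl A) = (5/9)(2/8)(1/7) = 5/252; P(data | bowl B) = (3/5)(1/4)(0/3) = 0; P(data | bowl C) = (4/8)(2/7)(1/6) = 1/42.
The prior-weighted likelihoods are 2/3 · 5/252 = 5/378, 1/6 · 0 = 0, 1/6 · 1/42 = 1/252; with total 13/756.
Dividing through by the total gives posterior P(bowl A | data) = 10/13, P(bowl B | data) = 0, P(bowl C | data) = 3/13.
Averaging over the posterior, P(red next | data) = (1/3)(10/13) + (2/5)(3/13) = 68/195.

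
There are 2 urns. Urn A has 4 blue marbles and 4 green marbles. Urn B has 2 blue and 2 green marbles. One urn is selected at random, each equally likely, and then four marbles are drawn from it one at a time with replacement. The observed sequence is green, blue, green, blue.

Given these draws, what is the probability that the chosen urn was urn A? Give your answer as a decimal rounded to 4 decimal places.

Compute the likelihood of the observed sequence for each case: P(data | urn A) = (4/8)(4/8)(4/8)(4/8) = 1/16; P(data | urn B) = (2/4)(2/4)(2/4)(2/4) = 1/16.
Multiplying each by its prior: 1/2 · 1/16 = 1/32, 1/2 · 1/16 = 1/32; with total 1/16.
Hence P(urn A | data) = (1/32) / (1/16) = 1/2.

0.5000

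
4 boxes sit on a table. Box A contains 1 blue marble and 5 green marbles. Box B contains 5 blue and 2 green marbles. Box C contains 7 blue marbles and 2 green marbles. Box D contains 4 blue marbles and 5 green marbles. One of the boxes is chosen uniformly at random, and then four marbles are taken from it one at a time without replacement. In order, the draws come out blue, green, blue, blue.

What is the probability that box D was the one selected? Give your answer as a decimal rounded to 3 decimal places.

Compute the likelihood of the observed sequence for each case: P(data | box A) = (1/6)(5/5)(0/4) = 0; P(data | box B) = (5/7)(2/6)(4/5)(3/4) = 1/7; P(data | box C) = (7/9)(2/8)(6/7)(5/6) = 5/36; P(data | box D) = (4/9)(5/8)(3/7)(2/6) = 5/126.
Weighting by the prior gives 1/4 · 0 = 0, 1/4 · 1/7 = 1/28, 1/4 · 5/36 = 5/144, 1/4 · 5/126 = 5/504; summing to 9/112.
Hence P(box D | data) = (5/504) / (9/112) = 10/81.

0.123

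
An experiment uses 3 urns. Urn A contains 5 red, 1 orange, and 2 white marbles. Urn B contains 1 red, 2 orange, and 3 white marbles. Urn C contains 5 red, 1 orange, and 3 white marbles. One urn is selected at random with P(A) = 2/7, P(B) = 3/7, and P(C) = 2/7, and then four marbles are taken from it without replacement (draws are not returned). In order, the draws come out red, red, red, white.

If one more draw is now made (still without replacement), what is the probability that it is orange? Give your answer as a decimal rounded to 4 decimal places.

0.2273

Under each hypothesis, the probability of the observed sequence is: P(data | urn A) = (5/8)(4/7)(3/6)(2/5) = 1/14; P(data | urn B) = (1/6)(0/5) = 0; P(data | urn C) = (5/9)(4/8)(3/7)(3/6) = 5/84.
The prior-weighted likelihoods are 2/7 · 1/14 = 1/49, 3/7 · 0 = 0, 2/7 · 5/84 = 5/294; these sum to 11/294.
Dividing through by the total gives posterior P(urn A | data) = 6/11, P(urn B | data) = 0, P(urn C | data) = 5/11.
The predictive probability is P(orange next | data) = (1/4)(6/11) + (1/5)(5/11) = 5/22.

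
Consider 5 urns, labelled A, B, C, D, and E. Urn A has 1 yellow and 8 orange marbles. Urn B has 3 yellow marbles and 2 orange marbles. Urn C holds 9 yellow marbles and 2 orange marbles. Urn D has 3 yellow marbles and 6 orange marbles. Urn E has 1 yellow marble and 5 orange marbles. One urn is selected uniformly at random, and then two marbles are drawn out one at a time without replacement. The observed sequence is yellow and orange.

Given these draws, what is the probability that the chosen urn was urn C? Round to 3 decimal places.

0.165

The likelihood of the observed sequence under each hypothesis: P(data | urn A) = (1/9)(8/8) = 0.11111; P(data | urn B) = (3/5)(2/4) = 0.3; P(data | urn C) = (9/11)(2/10) = 0.16364; P(data | urn D) = (3/9)(6/8) = 0.25; P(data | urn E) = (1/6)(5/5) = 0.16667.
Weighting by the prior gives 1/5 · 0.11111 = 0.022222, 1/5 · 0.3 = 0.06, 1/5 · 0.16364 = 0.032727, 1/5 · 0.25 = 0.05, 1/5 · 0.16667 = 0.033333; these sum to 0.19828.
Therefore the posterior P(urn C | data) = (0.032727) / (0.19828) = 0.16505.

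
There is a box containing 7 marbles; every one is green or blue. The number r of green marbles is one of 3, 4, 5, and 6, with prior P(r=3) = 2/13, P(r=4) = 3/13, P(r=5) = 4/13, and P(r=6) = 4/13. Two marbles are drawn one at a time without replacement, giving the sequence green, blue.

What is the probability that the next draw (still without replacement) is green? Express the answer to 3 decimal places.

For each hypothesis, P(data | H) works out to: P(data | r = 3) = (3/7)(4/6) = 2/7; P(data | r = 4) = (4/7)(3/6) = 2/7; P(data | r = 5) = (5/7)(2/6) = 5/21; P(data | r = 6) = (6/7)(1/6) = 1/7.
Weighting by the prior gives 2/13 · 2/7 = 4/91, 3/13 · 2/7 = 6/91, 4/13 · 5/21 = 20/273, 4/13 · 1/7 = 4/91; summing to 62/273.
Normalising, the posterior is P(r = 3 | data) = 6/31, P(r = 4 | data) = 9/31, P(r = 5 | data) = 10/31, P(r = 6 | data) = 6/31.
The predictive probability is P(green next | data) = (2/5)(6/31) + (3/5)(9/31) + (4/5)(10/31) + (1)(6/31) = 109/155.

0.703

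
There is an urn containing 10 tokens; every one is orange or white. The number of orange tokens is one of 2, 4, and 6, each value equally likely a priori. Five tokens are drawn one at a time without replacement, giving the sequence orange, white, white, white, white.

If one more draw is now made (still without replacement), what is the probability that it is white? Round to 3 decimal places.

The likelihood of the observed sequence under each hypothesis: P(data | r = 2) = (2/10)(8/9)(7/8)(6/7)(5/6) = 0.11111; P(data | r = 4) = (4/10)(6/9)(5/8)(4/7)(3/6) = 0.047619; P(data | r = 6) = (6/10)(4/9)(3/8)(2/7)(1/6) = 0.0047619.
Multiplying each by its prior: 1/3 · 0.11111 = 0.037037, 1/3 · 0.047619 = 0.015873, 1/3 · 0.0047619 = 0.0015873; with total 0.054497.
Dividing through by the total gives posterior P(r = 2 | data) = 0.67961, P(r = 4 | data) = 0.29126, P(r = 6 | data) = 0.029126.
So P(white next | data) = Σ P(white next | H) P(H | data) = (4/5)(0.67961) + (2/5)(0.29126) + (0)(0.029126) = 0.66019.

0.660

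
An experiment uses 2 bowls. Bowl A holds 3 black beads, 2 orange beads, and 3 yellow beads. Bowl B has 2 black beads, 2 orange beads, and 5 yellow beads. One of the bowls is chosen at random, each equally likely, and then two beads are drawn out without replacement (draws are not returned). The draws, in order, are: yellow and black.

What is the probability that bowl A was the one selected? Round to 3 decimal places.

Compute the likelihood of the observed sequence for each case: P(data | bowl A) = (3/8)(3/7) = 0.16071; P(data | bowl B) = (5/9)(2/8) = 0.13889.
Weighting by the prior gives 1/2 · 0.16071 = 0.080357, 1/2 · 0.13889 = 0.069444; summing to 0.1498.
Therefore the posterior P(bowl A | data) = (0.080357) / (0.1498) = 0.53642.

0.536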